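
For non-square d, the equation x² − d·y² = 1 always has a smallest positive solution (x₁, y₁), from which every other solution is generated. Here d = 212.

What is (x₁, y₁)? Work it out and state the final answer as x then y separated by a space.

√212 → a₀=14, period (1,1,3,1,1,…,1,1,28); ℓ=14 even so k=13
a_0=14:  p_0=14·1+0=14,  q_0=14·0+1=1
…
a_2=1:  p_2=1·15+14=29,  q_2=1·1+1=2
…
a_8=1:  p_8=1·2417+364=2781,  q_8=1·166+25=191
…
a_10=1:  p_10=1·5198+2781=7979,  q_10=1·357+191=548
…
a_12=1:  p_12=1·29135+7979=37114,  q_12=1·2001+548=2549
a_13=1:  p_13=1·37114+29135=66249,  q_13=1·2549+2001=4550
(x₁, y₁) = (66249, 4550);  66249² − 212·4550² = 1 ✓

66249 4550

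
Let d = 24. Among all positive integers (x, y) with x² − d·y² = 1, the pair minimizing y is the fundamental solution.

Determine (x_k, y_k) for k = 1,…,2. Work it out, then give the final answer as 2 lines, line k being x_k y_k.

5 1
49 10

√24 → a₀=4, period (1,8); ℓ=2 even so k=1
a_0=4:  p_0=4·1+0=4,  q_0=4·0+1=1
a_1=1:  p_1=1·4+1=5,  q_1=1·1+0=1
(x₁, y₁) = (5, 1);  5² − 24·1² = 1 ✓
(x_2, y_2) = (5·5 + 24·1·1, 5·1 + 1·5) = (49, 10)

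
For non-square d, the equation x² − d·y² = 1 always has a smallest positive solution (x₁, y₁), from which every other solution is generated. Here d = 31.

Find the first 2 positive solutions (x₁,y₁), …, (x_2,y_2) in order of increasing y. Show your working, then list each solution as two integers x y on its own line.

1520 273
4620799 829920

√31 = [5; 1,1,3,5,3,1,1,10, …], period ℓ=8 (even) → k=7
a_0=5:  p_0=5·1+0=5,  q_0=5·0+1=1
…
a_2=1:  p_2=1·6+5=11,  q_2=1·1+1=2
…
a_4=5:  p_4=5·39+11=206,  q_4=5·7+2=37
…
a_6=1:  p_6=1·657+206=863,  q_6=1·118+37=155
a_7=1:  p_7=1·863+657=1520,  q_7=1·155+118=273
(x₁, y₁) = (1520, 273);  1520² − 31·273² = 1 ✓
(1520+273√31)^2 = 4620799 + 829920√31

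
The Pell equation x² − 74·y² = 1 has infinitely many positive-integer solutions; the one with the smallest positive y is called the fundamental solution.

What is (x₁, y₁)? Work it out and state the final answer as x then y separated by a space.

3699 430

√74 = [8; 1,1,1,1,16, …], period ℓ=5 (odd) → k=9
a_0=8:  p_0=8·1+0=8,  q_0=8·0+1=1
a_1=1:  p_1=1·8+1=9,  q_1=1·1+0=1
…
a_3=1:  p_3=1·17+9=26,  q_3=1·2+1=3
…
a_5=16:  p_5=16·43+26=714,  q_5=16·5+3=83
a_6=1:  p_6=1·714+43=757,  q_6=1·83+5=88
a_7=1:  p_7=1·757+714=1471,  q_7=1·88+83=171
a_8=1:  p_8=1·1471+757=2228,  q_8=1·171+88=259
a_9=1:  p_9=1·2228+1471=3699,  q_9=1·259+171=430
(x₁, y₁) = (3699, 430);  3699² − 74·430² = 1 ✓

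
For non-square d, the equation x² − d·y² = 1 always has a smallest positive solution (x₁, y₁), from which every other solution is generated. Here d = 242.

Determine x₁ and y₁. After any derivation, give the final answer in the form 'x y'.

19601 1260

√242 = [15; 1,1,3,1,14,1,3,1,1,30, …], period ℓ=10 (even) → k=9
step 0: (15, 1)  from 15·(1,0) + (0,1)
…
step 4: (140, 9)  from 1·(109,7) + (31,2)
step 5: (2069, 133)  from 14·(140,9) + (109,7)
step 6: (2209, 142)  from 1·(2069,133) + (140,9)
step 7: (8696, 559)  from 3·(2209,142) + (2069,133)
step 8: (10905, 701)  from 1·(8696,559) + (2209,142)
step 9: (19601, 1260)  from 1·(10905,701) + (8696,559)
fundamental: x₁=19601, y₁=1260  (since 384199201 − 242·1587600 = 1)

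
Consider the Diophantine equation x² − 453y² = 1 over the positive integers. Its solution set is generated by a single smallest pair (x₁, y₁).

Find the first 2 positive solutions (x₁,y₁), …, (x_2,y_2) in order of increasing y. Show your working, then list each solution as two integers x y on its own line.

[21; 3,1,1,10,14,10,1,1,3,42] for √453; ℓ=10 ⇒ convergent index 9
i=0: a=21 ⇒ p=21, q=1
i=1: a=3 ⇒ p=64, q=3
i=2: a=1 ⇒ p=85, q=4
i=3: a=1 ⇒ p=149, q=7
i=4: a=10 ⇒ p=1575, q=74
i=5: a=14 ⇒ p=22199, q=1043
i=6: a=10 ⇒ p=223565, q=10504
i=7: a=1 ⇒ p=245764, q=11547
i=8: a=1 ⇒ p=469329, q=22051
i=9: a=3 ⇒ p=1653751, q=77700
→ (1653751, 77700).  Check: 1653751²=2734892370001, 453·77700²=2734892370000, difference 1.
(x_2, y_2) = (1653751·1653751 + 453·77700·77700, 1653751·77700 + 77700·1653751) = (5469784740001, 256992905400)

1653751 77700
5469784740001 256992905400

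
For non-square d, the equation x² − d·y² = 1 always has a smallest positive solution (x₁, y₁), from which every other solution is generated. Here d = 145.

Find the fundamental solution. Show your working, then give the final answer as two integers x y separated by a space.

d=145: √d = [12; 24] (ℓ=1, odd), read p_1/q_1
i=0: a=12 ⇒ p=12, q=1
i=1: a=24 ⇒ p=289, q=24
→ (289, 24).  Check: 289²=83521, 145·24²=83520, difference 1.

289 24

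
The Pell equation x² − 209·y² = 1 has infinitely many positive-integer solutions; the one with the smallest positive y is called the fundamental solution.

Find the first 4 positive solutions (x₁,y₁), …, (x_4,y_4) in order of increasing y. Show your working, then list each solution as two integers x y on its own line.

√209 → a₀=14, period (2,5,3,2,3,5,2,28); ℓ=8 even so k=7
step 0: (14, 1)  from 14·(1,0) + (0,1)
…
step 3: (506, 35)  from 3·(159,11) + (29,2)
step 4: (1171, 81)  from 2·(506,35) + (159,11)
…
step 6: (21266, 1471)  from 5·(4019,278) + (1171,81)
step 7: (46551, 3220)  from 2·(21266,1471) + (4019,278)
fundamental: x₁=46551, y₁=3220  (since 2166995601 − 209·10368400 = 1)
(46551+3220√209)^2 = 4333991201 + 299788440√209
(46551+3220√209)^3 = 403503248748951 + 27910903337660√209
(46551+3220√209)^4 = 37566959460690844801 + 2598560922243032880√209

46551 3220
4333991201 299788440
403503248748951 27910903337660
37566959460690844801 2598560922243032880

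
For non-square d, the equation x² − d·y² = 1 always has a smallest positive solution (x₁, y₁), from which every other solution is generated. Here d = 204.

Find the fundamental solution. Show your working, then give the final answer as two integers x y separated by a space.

4999 350

[14; 3,1,1,6,1,1,3,28] for √204; ℓ=8 ⇒ convergent index 7
k=0  a_k=14  p_k/q_k = 14/1
k=1  a_k=3  p_k/q_k = 43/3
…
k=3  a_k=1  p_k/q_k = 100/7
…
k=5  a_k=1  p_k/q_k = 757/53
k=6  a_k=1  p_k/q_k = 1414/99
k=7  a_k=3  p_k/q_k = 4999/350
→ (4999, 350).  Check: 4999²=24990001, 204·350²=24990000, difference 1.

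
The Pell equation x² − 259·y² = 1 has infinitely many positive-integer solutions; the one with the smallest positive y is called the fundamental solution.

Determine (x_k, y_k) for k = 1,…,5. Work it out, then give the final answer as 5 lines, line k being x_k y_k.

√259 → a₀=16, period (10,1,2,3,4,3,2,1,10,32); ℓ=10 even so k=9
a_0=16:  p_0=16·1+0=16,  q_0=16·0+1=1
a_1=10:  p_1=10·16+1=161,  q_1=10·1+0=10
a_2=1:  p_2=1·161+16=177,  q_2=1·10+1=11
a_3=2:  p_3=2·177+161=515,  q_3=2·11+10=32
a_4=3:  p_4=3·515+177=1722,  q_4=3·32+11=107
a_5=4:  p_5=4·1722+515=7403,  q_5=4·107+32=460
a_6=3:  p_6=3·7403+1722=23931,  q_6=3·460+107=1487
a_7=2:  p_7=2·23931+7403=55265,  q_7=2·1487+460=3434
a_8=1:  p_8=1·55265+23931=79196,  q_8=1·3434+1487=4921
a_9=10:  p_9=10·79196+55265=847225,  q_9=10·4921+3434=52644
(x₁, y₁) = (847225, 52644);  847225² − 259·52644² = 1 ✓
n=2: (847225,52644)∘(847225,52644) = (847225·847225+259·52644·52644, 847225·52644+52644·847225) = (1435580401249,89202625800)
n=3: (1435580401249,89202625800)∘(847225,52644) = (847225·1435580401249+259·52644·89202625800, 847225·89202625800+52644·1435580401249) = (2432519210895520825,151149389286757356)
n=4: (2432519210895520825,151149389286757356)∘(847225,52644) = (847225·2432519210895520825+259·52644·151149389286757356, 847225·151149389286757356+52644·2432519210895520825) = (4121782176900479681520001,256115082676856799248400)
n=5: (4121782176900479681520001,256115082676856799248400)∘(847225,52644) = (847225·4121782176900479681520001+259·52644·256115082676856799248400, 847225·256115082676856799248400+52644·4121782176900479681520001) = (6984153809646585277140670173625,433974201841648854097164622644)

847225 52644
1435580401249 89202625800
2432519210895520825 151149389286757356
4121782176900479681520001 256115082676856799248400
6984153809646585277140670173625 433974201841648854097164622644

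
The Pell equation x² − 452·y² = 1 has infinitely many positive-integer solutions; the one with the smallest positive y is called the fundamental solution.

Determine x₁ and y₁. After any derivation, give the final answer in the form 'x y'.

1204353 56648

[21; 3,1,5,3,10,3,5,1,3,42] for √452; ℓ=10 ⇒ convergent index 9
step 0: (21, 1)  from 21·(1,0) + (0,1)
step 1: (64, 3)  from 3·(21,1) + (1,0)
…
step 3: (489, 23)  from 5·(85,4) + (64,3)
…
step 6: (49579, 2332)  from 3·(16009,753) + (1552,73)
step 7: (263904, 12413)  from 5·(49579,2332) + (16009,753)
step 8: (313483, 14745)  from 1·(263904,12413) + (49579,2332)
step 9: (1204353, 56648)  from 3·(313483,14745) + (263904,12413)
fundamental: x₁=1204353, y₁=56648  (since 1450466148609 − 452·3208995904 = 1)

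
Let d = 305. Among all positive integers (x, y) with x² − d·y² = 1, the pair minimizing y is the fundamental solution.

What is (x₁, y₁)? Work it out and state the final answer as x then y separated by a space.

489 28

√305 = [17; 2,6,2,34, …], period ℓ=4 (even) → k=3
i=0: a=17 ⇒ p=17, q=1
…
i=2: a=6 ⇒ p=227, q=13
i=3: a=2 ⇒ p=489, q=28
→ (489, 28).  Check: 489²=239121, 305·28²=239120, difference 1.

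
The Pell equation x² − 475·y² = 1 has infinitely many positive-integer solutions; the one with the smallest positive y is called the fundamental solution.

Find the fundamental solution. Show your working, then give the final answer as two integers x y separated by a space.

√475 = [21; 1,3,1,6,2,6,1,3,1,42, …], period ℓ=10 (even) → k=9
a_0=21:  p_0=21·1+0=21,  q_0=21·0+1=1
…
a_2=3:  p_2=3·22+21=87,  q_2=3·1+1=4
a_3=1:  p_3=1·87+22=109,  q_3=1·4+1=5
…
a_5=2:  p_5=2·741+109=1591,  q_5=2·34+5=73
…
a_8=3:  p_8=3·11878+10287=45921,  q_8=3·545+472=2107
a_9=1:  p_9=1·45921+11878=57799,  q_9=1·2107+545=2652
→ (57799, 2652).  Check: 57799²=3340724401, 475·2652²=3340724400, difference 1.

57799 2652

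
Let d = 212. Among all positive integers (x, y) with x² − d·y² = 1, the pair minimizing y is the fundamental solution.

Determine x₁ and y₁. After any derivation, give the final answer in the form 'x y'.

66249 4550

√212 = [14; 1,1,3,1,1,…,1,1,28, …], period ℓ=14 (even) → k=13
step 0: (14, 1)  from 14·(1,0) + (0,1)
…
step 2: (29, 2)  from 1·(15,1) + (14,1)
…
step 6: (364, 25)  from 1·(233,16) + (131,9)
…
step 8: (2781, 191)  from 1·(2417,166) + (364,25)
…
step 12: (37114, 2549)  from 1·(29135,2001) + (7979,548)
step 13: (66249, 4550)  from 1·(37114,2549) + (29135,2001)
fundamental: x₁=66249, y₁=4550  (since 4388930001 − 212·20702500 = 1)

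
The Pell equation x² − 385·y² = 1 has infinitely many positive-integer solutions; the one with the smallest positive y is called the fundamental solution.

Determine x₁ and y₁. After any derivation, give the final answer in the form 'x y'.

[19; 1,1,1,1,1,…,1,1,38] for √385; ℓ=16 ⇒ convergent index 15
i=0: a=19 ⇒ p=19, q=1
i=1: a=1 ⇒ p=20, q=1
…
i=8: a=2 ⇒ p=2021, q=103
…
i=10: a=3 ⇒ p=10262, q=523
i=11: a=1 ⇒ p=13009, q=663
i=12: a=1 ⇒ p=23271, q=1186
i=13: a=1 ⇒ p=36280, q=1849
i=14: a=1 ⇒ p=59551, q=3035
i=15: a=1 ⇒ p=95831, q=4884
→ (95831, 4884).  Check: 95831²=9183580561, 385·4884²=9183580560, difference 1.

95831 4884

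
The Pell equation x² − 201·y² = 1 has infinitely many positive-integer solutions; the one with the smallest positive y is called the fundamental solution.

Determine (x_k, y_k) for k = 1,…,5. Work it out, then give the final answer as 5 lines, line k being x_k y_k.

[14; 5,1,1,1,2,…,1,5,28] for √201; ℓ=14 ⇒ convergent index 13
k=0  a_k=14  p_k/q_k = 14/1
…
k=2  a_k=1  p_k/q_k = 85/6
…
k=5  a_k=2  p_k/q_k = 638/45
…
k=7  a_k=8  p_k/q_k = 7670/541
k=8  a_k=1  p_k/q_k = 8549/603
k=9  a_k=2  p_k/q_k = 24768/1747
k=10  a_k=1  p_k/q_k = 33317/2350
…
k=12  a_k=1  p_k/q_k = 91402/6447
k=13  a_k=5  p_k/q_k = 515095/36332
fundamental: x₁=515095, y₁=36332  (since 265322859025 − 201·1320014224 = 1)
(515095+36332√201)^2 = 530645718049 + 37428863080√201
(515095+36332√201)^3 = 546665912276384215 + 38558840456348868√201
(515095+36332√201)^4 = 563169756167477608732801 + 39722931849688611461840√201
(515095+36332√201)^5 = 580171851105627091828167877975 + 40922167162192151801416600732√201

515095 36332
530645718049 37428863080
546665912276384215 38558840456348868
563169756167477608732801 39722931849688611461840
580171851105627091828167877975 40922167162192151801416600732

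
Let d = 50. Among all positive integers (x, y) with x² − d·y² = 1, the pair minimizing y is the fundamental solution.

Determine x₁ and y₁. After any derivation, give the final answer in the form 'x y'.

√50 → a₀=7, period (14); ℓ=1 odd so k=1
step 0: (7, 1)  from 7·(1,0) + (0,1)
step 1: (99, 14)  from 14·(7,1) + (1,0)
fundamental: x₁=99, y₁=14  (since 9801 − 50·196 = 1)

99 14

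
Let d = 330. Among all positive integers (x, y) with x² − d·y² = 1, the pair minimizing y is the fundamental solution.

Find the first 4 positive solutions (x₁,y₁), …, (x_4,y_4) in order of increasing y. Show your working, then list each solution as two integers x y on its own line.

√330 → a₀=18, period (6,36); ℓ=2 even so k=1
k=0  a_k=18  p_k/q_k = 18/1
k=1  a_k=6  p_k/q_k = 109/6
→ (109, 6).  Check: 109²=11881, 330·6²=11880, difference 1.
(109+6√330)^2 = 23761 + 1308√330
(109+6√330)^3 = 5179789 + 285138√330
(109+6√330)^4 = 1129170241 + 62158776√330

109 6
23761 1308
5179789 285138
1129170241 62158776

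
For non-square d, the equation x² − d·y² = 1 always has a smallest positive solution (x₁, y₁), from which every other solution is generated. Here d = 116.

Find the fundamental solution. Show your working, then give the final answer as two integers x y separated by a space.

9801 910

[10; 1,3,2,1,4,1,2,3,1,20] for √116; ℓ=10 ⇒ convergent index 9
a_0=10:  p_0=10·1+0=10,  q_0=10·0+1=1
…
a_2=3:  p_2=3·11+10=43,  q_2=3·1+1=4
a_3=2:  p_3=2·43+11=97,  q_3=2·4+1=9
…
a_5=4:  p_5=4·140+97=657,  q_5=4·13+9=61
a_6=1:  p_6=1·657+140=797,  q_6=1·61+13=74
a_7=2:  p_7=2·797+657=2251,  q_7=2·74+61=209
a_8=3:  p_8=3·2251+797=7550,  q_8=3·209+74=701
a_9=1:  p_9=1·7550+2251=9801,  q_9=1·701+209=910
(x₁, y₁) = (9801, 910);  9801² − 116·910² = 1 ✓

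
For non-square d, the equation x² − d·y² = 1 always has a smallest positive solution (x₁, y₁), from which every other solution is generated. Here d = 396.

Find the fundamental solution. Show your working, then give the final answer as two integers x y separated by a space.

199 10

d=396: √d = [19; 1,8,1,38] (ℓ=4, even), read p_3/q_3
step 0: (19, 1)  from 19·(1,0) + (0,1)
…
step 2: (179, 9)  from 8·(20,1) + (19,1)
step 3: (199, 10)  from 1·(179,9) + (20,1)
(x₁, y₁) = (199, 10);  199² − 396·10² = 1 ✓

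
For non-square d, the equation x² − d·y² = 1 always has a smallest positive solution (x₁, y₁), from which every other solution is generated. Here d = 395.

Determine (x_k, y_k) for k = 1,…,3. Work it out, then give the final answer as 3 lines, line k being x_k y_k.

√395 = [19; 1,6,1,38, …], period ℓ=4 (even) → k=3
i=0: a=19 ⇒ p=19, q=1
i=1: a=1 ⇒ p=20, q=1
i=2: a=6 ⇒ p=139, q=7
i=3: a=1 ⇒ p=159, q=8
fundamental: x₁=159, y₁=8  (since 25281 − 395·64 = 1)
(159+8√395)^2 = 50561 + 2544√395
(159+8√395)^3 = 16078239 + 808984√395

159 8
50561 2544
16078239 808984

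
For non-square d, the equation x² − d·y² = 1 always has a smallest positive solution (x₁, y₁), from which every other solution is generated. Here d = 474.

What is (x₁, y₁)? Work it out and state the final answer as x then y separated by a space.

193549 8890

d=474: √d = [21; 1,3,2,1,1,…,3,1,42] (ℓ=14, even), read p_13/q_13
k=0  a_k=21  p_k/q_k = 21/1
…
k=4  a_k=1  p_k/q_k = 283/13
…
k=11  a_k=2  p_k/q_k = 44218/2031
k=12  a_k=3  p_k/q_k = 149331/6859
k=13  a_k=1  p_k/q_k = 193549/8890
fundamental: x₁=193549, y₁=8890  (since 37461215401 − 474·79032100 = 1)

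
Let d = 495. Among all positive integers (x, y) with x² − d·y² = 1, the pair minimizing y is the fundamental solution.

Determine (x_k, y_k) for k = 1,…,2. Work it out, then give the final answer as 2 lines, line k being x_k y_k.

d=495: √d = [22; 4,44] (ℓ=2, even), read p_1/q_1
a_0=22:  p_0=22·1+0=22,  q_0=22·0+1=1
a_1=4:  p_1=4·22+1=89,  q_1=4·1+0=4
(x₁, y₁) = (89, 4);  89² − 495·4² = 1 ✓
(89+4√495)^2 = 15841 + 712√495

89 4
15841 712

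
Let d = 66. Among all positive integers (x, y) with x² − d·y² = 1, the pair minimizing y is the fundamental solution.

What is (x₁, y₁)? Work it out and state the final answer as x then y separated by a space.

65 8

√66 → a₀=8, period (8,16); ℓ=2 even so k=1
i=0: a=8 ⇒ p=8, q=1
i=1: a=8 ⇒ p=65, q=8
(x₁, y₁) = (65, 8);  65² − 66·8² = 1 ✓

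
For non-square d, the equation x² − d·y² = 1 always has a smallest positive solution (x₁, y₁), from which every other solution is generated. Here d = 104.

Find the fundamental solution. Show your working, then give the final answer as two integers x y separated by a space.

d=104: √d = [10; 5,20] (ℓ=2, even), read p_1/q_1
step 0: (10, 1)  from 10·(1,0) + (0,1)
step 1: (51, 5)  from 5·(10,1) + (1,0)
→ (51, 5).  Check: 51²=2601, 104·5²=2600, difference 1.

51 5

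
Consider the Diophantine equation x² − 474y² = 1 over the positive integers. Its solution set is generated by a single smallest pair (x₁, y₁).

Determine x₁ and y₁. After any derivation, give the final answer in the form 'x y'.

√474 → a₀=21, period (1,3,2,1,1,…,3,1,42); ℓ=14 even so k=13
i=0: a=21 ⇒ p=21, q=1
…
i=5: a=1 ⇒ p=479, q=22
i=6: a=1 ⇒ p=762, q=35
i=7: a=6 ⇒ p=5051, q=232
i=8: a=1 ⇒ p=5813, q=267
…
i=10: a=1 ⇒ p=16677, q=766
…
i=12: a=3 ⇒ p=149331, q=6859
i=13: a=1 ⇒ p=193549, q=8890
(x₁, y₁) = (193549, 8890);  193549² − 474·8890² = 1 ✓

193549 8890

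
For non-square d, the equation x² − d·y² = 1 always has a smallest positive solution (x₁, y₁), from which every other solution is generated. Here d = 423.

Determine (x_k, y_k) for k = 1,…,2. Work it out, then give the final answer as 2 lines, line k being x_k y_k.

d=423: √d = [20; 1,1,3,4,3,1,1,40] (ℓ=8, even), read p_7/q_7
k=0  a_k=20  p_k/q_k = 20/1
…
k=3  a_k=3  p_k/q_k = 144/7
…
k=6  a_k=1  p_k/q_k = 2612/127
k=7  a_k=1  p_k/q_k = 4607/224
(x₁, y₁) = (4607, 224);  4607² − 423·224² = 1 ✓
k=2:  x_2 = 4607·4607+423·224·224 = 42448897,  y_2 = 4607·224+224·4607 = 2063936

4607 224
42448897 2063936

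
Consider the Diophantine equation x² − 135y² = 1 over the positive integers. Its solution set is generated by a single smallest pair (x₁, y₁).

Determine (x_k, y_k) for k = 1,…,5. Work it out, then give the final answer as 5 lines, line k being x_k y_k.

[11; 1,1,1,1,1,1,1,22] for √135; ℓ=8 ⇒ convergent index 7
step 0: (11, 1)  from 11·(1,0) + (0,1)
step 1: (12, 1)  from 1·(11,1) + (1,0)
step 2: (23, 2)  from 1·(12,1) + (11,1)
…
step 6: (151, 13)  from 1·(93,8) + (58,5)
step 7: (244, 21)  from 1·(151,13) + (93,8)
→ (244, 21).  Check: 244²=59536, 135·21²=59535, difference 1.
(244+21√135)^2 = 119071 + 10248√135
(244+21√135)^3 = 58106404 + 5001003√135
(244+21√135)^4 = 28355806081 + 2440479216√135
(244+21√135)^5 = 13837575261124 + 1190948856405√135

244 21
119071 10248
58106404 5001003
28355806081 2440479216
13837575261124 1190948856405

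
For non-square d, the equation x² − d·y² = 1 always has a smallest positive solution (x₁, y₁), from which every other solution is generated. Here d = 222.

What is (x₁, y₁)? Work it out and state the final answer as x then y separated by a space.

√222 = [14; 1,8,1,28, …], period ℓ=4 (even) → k=3
step 0: (14, 1)  from 14·(1,0) + (0,1)
…
step 2: (134, 9)  from 8·(15,1) + (14,1)
step 3: (149, 10)  from 1·(134,9) + (15,1)
→ (149, 10).  Check: 149²=22201, 222·10²=22200, difference 1.

149 10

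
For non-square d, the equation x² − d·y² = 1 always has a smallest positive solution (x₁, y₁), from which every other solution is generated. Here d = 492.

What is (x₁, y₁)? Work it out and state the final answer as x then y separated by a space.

√492 = [22; 5,1,1,10,1,1,5,44, …], period ℓ=8 (even) → k=7
i=0: a=22 ⇒ p=22, q=1
i=1: a=5 ⇒ p=111, q=5
i=2: a=1 ⇒ p=133, q=6
…
i=5: a=1 ⇒ p=2817, q=127
i=6: a=1 ⇒ p=5390, q=243
i=7: a=5 ⇒ p=29767, q=1342
fundamental: x₁=29767, y₁=1342  (since 886074289 − 492·1800964 = 1)

29767 1342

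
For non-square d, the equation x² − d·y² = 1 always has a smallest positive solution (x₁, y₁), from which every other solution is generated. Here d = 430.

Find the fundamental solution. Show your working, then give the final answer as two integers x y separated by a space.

[20; 1,2,1,3,1,…,2,1,40] for √430; ℓ=14 ⇒ convergent index 13
i=0: a=20 ⇒ p=20, q=1
…
i=4: a=3 ⇒ p=311, q=15
i=5: a=1 ⇒ p=394, q=19
i=6: a=6 ⇒ p=2675, q=129
…
i=9: a=1 ⇒ p=155233, q=7486
i=10: a=3 ⇒ p=599138, q=28893
…
i=12: a=2 ⇒ p=2107880, q=101651
i=13: a=1 ⇒ p=2862251, q=138030
(x₁, y₁) = (2862251, 138030);  2862251² − 430·138030² = 1 ✓

2862251 138030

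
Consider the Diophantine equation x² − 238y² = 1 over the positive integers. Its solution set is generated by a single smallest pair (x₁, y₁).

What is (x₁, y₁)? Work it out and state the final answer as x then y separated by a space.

11663 756

√238 = [15; 2,2,1,14,1,2,2,30, …], period ℓ=8 (even) → k=7
i=0: a=15 ⇒ p=15, q=1
i=1: a=2 ⇒ p=31, q=2
…
i=3: a=1 ⇒ p=108, q=7
i=4: a=14 ⇒ p=1589, q=103
i=5: a=1 ⇒ p=1697, q=110
i=6: a=2 ⇒ p=4983, q=323
i=7: a=2 ⇒ p=11663, q=756
(x₁, y₁) = (11663, 756);  11663² − 238·756² = 1 ✓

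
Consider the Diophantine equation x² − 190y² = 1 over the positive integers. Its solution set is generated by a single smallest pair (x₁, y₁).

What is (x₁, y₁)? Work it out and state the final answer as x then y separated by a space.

52021 3774

√190 = [13; 1,3,1,1,1,…,3,1,26, …], period ℓ=14 (even) → k=13
i=0: a=13 ⇒ p=13, q=1
i=1: a=1 ⇒ p=14, q=1
…
i=8: a=2 ⇒ p=2936, q=213
…
i=11: a=1 ⇒ p=11234, q=815
i=12: a=3 ⇒ p=40787, q=2959
i=13: a=1 ⇒ p=52021, q=3774
(x₁, y₁) = (52021, 3774);  52021² − 190·3774² = 1 ✓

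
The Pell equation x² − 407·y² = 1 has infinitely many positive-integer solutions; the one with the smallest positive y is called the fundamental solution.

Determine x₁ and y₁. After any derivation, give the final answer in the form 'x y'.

d=407: √d = [20; 5,1,2,1,5,40] (ℓ=6, even), read p_5/q_5
i=0: a=20 ⇒ p=20, q=1
…
i=2: a=1 ⇒ p=121, q=6
…
i=4: a=1 ⇒ p=464, q=23
i=5: a=5 ⇒ p=2663, q=132
fundamental: x₁=2663, y₁=132  (since 7091569 − 407·17424 = 1)

2663 132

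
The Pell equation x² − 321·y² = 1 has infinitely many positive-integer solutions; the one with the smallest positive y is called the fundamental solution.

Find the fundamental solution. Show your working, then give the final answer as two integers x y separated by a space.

215 12

√321 → a₀=17, period (1,10,1,34); ℓ=4 even so k=3
k=0  a_k=17  p_k/q_k = 17/1
k=1  a_k=1  p_k/q_k = 18/1
k=2  a_k=10  p_k/q_k = 197/11
k=3  a_k=1  p_k/q_k = 215/12
(x₁, y₁) = (215, 12);  215² − 321·12² = 1 ✓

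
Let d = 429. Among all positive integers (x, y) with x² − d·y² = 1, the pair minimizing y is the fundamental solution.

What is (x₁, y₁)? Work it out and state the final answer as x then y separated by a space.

1524095 73584

d=429: √d = [20; 1,2,2,9,1,12,1,9,2,2,1,40] (ℓ=12, even), read p_11/q_11
k=0  a_k=20  p_k/q_k = 20/1
…
k=4  a_k=9  p_k/q_k = 1367/66
k=5  a_k=1  p_k/q_k = 1512/73
…
k=7  a_k=1  p_k/q_k = 21023/1015
k=8  a_k=9  p_k/q_k = 208718/10077
k=9  a_k=2  p_k/q_k = 438459/21169
k=10  a_k=2  p_k/q_k = 1085636/52415
k=11  a_k=1  p_k/q_k = 1524095/73584
(x₁, y₁) = (1524095, 73584);  1524095² − 429·73584² = 1 ✓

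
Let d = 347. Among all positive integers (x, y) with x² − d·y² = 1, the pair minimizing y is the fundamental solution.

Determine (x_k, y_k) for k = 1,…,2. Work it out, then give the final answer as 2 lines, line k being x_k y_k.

641602 34443
823306252807 44197395372

[18; 1,1,1,2,4,…,1,1,36] for √347; ℓ=14 ⇒ convergent index 13
i=0: a=18 ⇒ p=18, q=1
…
i=3: a=1 ⇒ p=56, q=3
i=4: a=2 ⇒ p=149, q=8
…
i=6: a=1 ⇒ p=801, q=43
i=7: a=17 ⇒ p=14269, q=766
…
i=10: a=2 ⇒ p=164168, q=8813
…
i=12: a=1 ⇒ p=402885, q=21628
i=13: a=1 ⇒ p=641602, q=34443
(x₁, y₁) = (641602, 34443);  641602² − 347·34443² = 1 ✓
(x_2, y_2) = (641602·641602 + 347·34443·34443, 641602·34443 + 34443·641602) = (823306252807, 44197395372)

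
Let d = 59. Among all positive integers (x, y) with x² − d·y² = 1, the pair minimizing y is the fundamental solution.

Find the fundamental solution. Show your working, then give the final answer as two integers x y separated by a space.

[7; 1,2,7,2,1,14] for √59; ℓ=6 ⇒ convergent index 5
step 0: (7, 1)  from 7·(1,0) + (0,1)
step 1: (8, 1)  from 1·(7,1) + (1,0)
step 2: (23, 3)  from 2·(8,1) + (7,1)
…
step 4: (361, 47)  from 2·(169,22) + (23,3)
step 5: (530, 69)  from 1·(361,47) + (169,22)
fundamental: x₁=530, y₁=69  (since 280900 − 59·4761 = 1)

530 69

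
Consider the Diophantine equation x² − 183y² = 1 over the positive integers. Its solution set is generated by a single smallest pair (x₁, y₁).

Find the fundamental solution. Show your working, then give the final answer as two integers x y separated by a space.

487 36

√183 = [13; 1,1,8,1,1,26, …], period ℓ=6 (even) → k=5
a_0=13:  p_0=13·1+0=13,  q_0=13·0+1=1
a_1=1:  p_1=1·13+1=14,  q_1=1·1+0=1
a_2=1:  p_2=1·14+13=27,  q_2=1·1+1=2
a_3=8:  p_3=8·27+14=230,  q_3=8·2+1=17
a_4=1:  p_4=1·230+27=257,  q_4=1·17+2=19
a_5=1:  p_5=1·257+230=487,  q_5=1·19+17=36
→ (487, 36).  Check: 487²=237169, 183·36²=237168, difference 1.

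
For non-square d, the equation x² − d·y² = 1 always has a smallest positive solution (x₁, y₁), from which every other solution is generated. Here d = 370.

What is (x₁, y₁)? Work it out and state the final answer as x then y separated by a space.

213859 11118

√370 → a₀=19, period (4,4,38); ℓ=3 odd so k=5
step 0: (19, 1)  from 19·(1,0) + (0,1)
…
step 4: (50339, 2617)  from 4·(12503,650) + (327,17)
step 5: (213859, 11118)  from 4·(50339,2617) + (12503,650)
(x₁, y₁) = (213859, 11118);  213859² − 370·11118² = 1 ✓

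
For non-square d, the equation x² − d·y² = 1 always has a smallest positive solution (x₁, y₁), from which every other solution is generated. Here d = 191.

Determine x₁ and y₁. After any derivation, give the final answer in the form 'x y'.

[13; 1,4,1,1,3,…,4,1,26] for √191; ℓ=16 ⇒ convergent index 15
step 0: (13, 1)  from 13·(1,0) + (0,1)
step 1: (14, 1)  from 1·(13,1) + (1,0)
…
step 4: (152, 11)  from 1·(83,6) + (69,5)
…
step 6: (1230, 89)  from 2·(539,39) + (152,11)
…
step 8: (40217, 2910)  from 13·(2999,217) + (1230,89)
…
step 10: (207083, 14984)  from 2·(83433,6037) + (40217,2910)
…
step 12: (911765, 65973)  from 1·(704682,50989) + (207083,14984)
step 13: (1616447, 116962)  from 1·(911765,65973) + (704682,50989)
step 14: (7377553, 533821)  from 4·(1616447,116962) + (911765,65973)
step 15: (8994000, 650783)  from 1·(7377553,533821) + (1616447,116962)
→ (8994000, 650783).  Check: 8994000²=80892036000000, 191·650783²=80892035999999, difference 1.

8994000 650783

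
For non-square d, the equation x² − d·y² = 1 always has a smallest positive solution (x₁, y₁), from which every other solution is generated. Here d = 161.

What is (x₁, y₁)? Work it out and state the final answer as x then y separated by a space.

11775 928

d=161: √d = [12; 1,2,4,1,2,1,4,2,1,24] (ℓ=10, even), read p_9/q_9
a_0=12:  p_0=12·1+0=12,  q_0=12·0+1=1
a_1=1:  p_1=1·12+1=13,  q_1=1·1+0=1
…
a_5=2:  p_5=2·203+165=571,  q_5=2·16+13=45
a_6=1:  p_6=1·571+203=774,  q_6=1·45+16=61
…
a_8=2:  p_8=2·3667+774=8108,  q_8=2·289+61=639
a_9=1:  p_9=1·8108+3667=11775,  q_9=1·639+289=928
fundamental: x₁=11775, y₁=928  (since 138650625 − 161·861184 = 1)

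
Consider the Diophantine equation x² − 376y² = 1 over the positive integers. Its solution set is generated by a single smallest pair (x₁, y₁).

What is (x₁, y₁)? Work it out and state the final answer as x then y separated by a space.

2143295 110532

√376 = [19; 2,1,1,3,1,…,1,2,38, …], period ℓ=16 (even) → k=15
k=0  a_k=19  p_k/q_k = 19/1
…
k=2  a_k=1  p_k/q_k = 58/3
…
k=5  a_k=1  p_k/q_k = 446/23
…
k=7  a_k=2  p_k/q_k = 2928/151
k=8  a_k=4  p_k/q_k = 12953/668
…
k=10  a_k=2  p_k/q_k = 70621/3642
…
k=14  a_k=1  p_k/q_k = 837427/43187
k=15  a_k=2  p_k/q_k = 2143295/110532
(x₁, y₁) = (2143295, 110532);  2143295² − 376·110532² = 1 ✓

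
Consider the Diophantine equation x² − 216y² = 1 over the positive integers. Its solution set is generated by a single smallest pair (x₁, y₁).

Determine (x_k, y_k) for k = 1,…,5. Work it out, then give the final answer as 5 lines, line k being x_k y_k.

d=216: √d = [14; 1,2,3,2,1,28] (ℓ=6, even), read p_5/q_5
k=0  a_k=14  p_k/q_k = 14/1
k=1  a_k=1  p_k/q_k = 15/1
k=2  a_k=2  p_k/q_k = 44/3
k=3  a_k=3  p_k/q_k = 147/10
k=4  a_k=2  p_k/q_k = 338/23
k=5  a_k=1  p_k/q_k = 485/33
(x₁, y₁) = (485, 33);  485² − 216·33² = 1 ✓
k=2:  x_2 = 485·485+216·33·33 = 470449,  y_2 = 485·33+33·485 = 32010
k=3:  x_3 = 485·470449+216·33·32010 = 456335045,  y_3 = 485·32010+33·470449 = 31049667
k=4:  x_4 = 485·456335045+216·33·31049667 = 442644523201,  y_4 = 485·31049667+33·456335045 = 30118144980
k=5:  x_5 = 485·442644523201+216·33·30118144980 = 429364731169925,  y_5 = 485·30118144980+33·442644523201 = 29214569580933

485 33
470449 32010
456335045 31049667
442644523201 30118144980
429364731169925 29214569580933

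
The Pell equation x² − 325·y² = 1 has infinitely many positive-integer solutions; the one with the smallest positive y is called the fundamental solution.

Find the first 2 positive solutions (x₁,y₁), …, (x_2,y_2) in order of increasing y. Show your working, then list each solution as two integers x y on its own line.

√325 = [18; 36, …], period ℓ=1 (odd) → k=1
k=0  a_k=18  p_k/q_k = 18/1
k=1  a_k=36  p_k/q_k = 649/36
→ (649, 36).  Check: 649²=421201, 325·36²=421200, difference 1.
(x_2, y_2) = (649·649 + 325·36·36, 649·36 + 36·649) = (842401, 46728)

649 36
842401 46728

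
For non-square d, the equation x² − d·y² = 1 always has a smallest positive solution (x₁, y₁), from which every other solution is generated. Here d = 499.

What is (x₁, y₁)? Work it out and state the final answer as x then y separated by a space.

4490 201

√499 = [22; 2,1,21,1,2,44, …], period ℓ=6 (even) → k=5
i=0: a=22 ⇒ p=22, q=1
i=1: a=2 ⇒ p=45, q=2
i=2: a=1 ⇒ p=67, q=3
i=3: a=21 ⇒ p=1452, q=65
i=4: a=1 ⇒ p=1519, q=68
i=5: a=2 ⇒ p=4490, q=201
(x₁, y₁) = (4490, 201);  4490² − 499·201² = 1 ✓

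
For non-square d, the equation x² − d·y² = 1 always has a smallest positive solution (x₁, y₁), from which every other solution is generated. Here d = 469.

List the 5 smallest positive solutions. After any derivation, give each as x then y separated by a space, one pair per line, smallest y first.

√469 → a₀=21, period (1,1,1,10,6,10,1,1,1,42); ℓ=10 even so k=9
k=0  a_k=21  p_k/q_k = 21/1
k=1  a_k=1  p_k/q_k = 22/1
…
k=3  a_k=1  p_k/q_k = 65/3
k=4  a_k=10  p_k/q_k = 693/32
…
k=6  a_k=10  p_k/q_k = 42923/1982
…
k=8  a_k=1  p_k/q_k = 90069/4159
k=9  a_k=1  p_k/q_k = 137215/6336
(x₁, y₁) = (137215, 6336);  137215² − 469·6336² = 1 ✓
n=2: (137215,6336)∘(137215,6336) = (137215·137215+469·6336·6336, 137215·6336+6336·137215) = (37655912449,1738788480)
n=3: (37655912449,1738788480)∘(137215,6336) = (137215·37655912449+469·6336·1738788480, 137215·1738788480+6336·37655912449) = (10333912053241855,477175722560064)
n=4: (10333912053241855,477175722560064)∘(137215,6336) = (137215·10333912053241855+469·6336·477175722560064, 137215·477175722560064+6336·10333912053241855) = (2835935484733506355201,130951333540419575040)
n=5: (2835935484733506355201,130951333540419575040)∘(137215,6336) = (137215·2835935484733506355201+469·6336·130951333540419575040, 137215·130951333540419575040+6336·2835935484733506355201) = (778265775065082237004568575,35936974463020168255667136)

137215 6336
37655912449 1738788480
10333912053241855 477175722560064
2835935484733506355201 130951333540419575040
778265775065082237004568575 35936974463020168255667136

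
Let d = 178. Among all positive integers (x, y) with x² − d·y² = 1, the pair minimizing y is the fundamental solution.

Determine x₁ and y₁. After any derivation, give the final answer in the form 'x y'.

d=178: √d = [13; 2,1,12,1,2,26] (ℓ=6, even), read p_5/q_5
step 0: (13, 1)  from 13·(1,0) + (0,1)
…
step 2: (40, 3)  from 1·(27,2) + (13,1)
step 3: (507, 38)  from 12·(40,3) + (27,2)
step 4: (547, 41)  from 1·(507,38) + (40,3)
step 5: (1601, 120)  from 2·(547,41) + (507,38)
fundamental: x₁=1601, y₁=120  (since 2563201 − 178·14400 = 1)

1601 120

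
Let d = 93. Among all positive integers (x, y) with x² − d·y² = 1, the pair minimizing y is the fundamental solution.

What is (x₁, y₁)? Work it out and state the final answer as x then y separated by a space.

12151 1260

√93 = [9; 1,1,1,4,6,4,1,1,1,18, …], period ℓ=10 (even) → k=9
a_0=9:  p_0=9·1+0=9,  q_0=9·0+1=1
…
a_2=1:  p_2=1·10+9=19,  q_2=1·1+1=2
a_3=1:  p_3=1·19+10=29,  q_3=1·2+1=3
…
a_8=1:  p_8=1·4330+3491=7821,  q_8=1·449+362=811
a_9=1:  p_9=1·7821+4330=12151,  q_9=1·811+449=1260
(x₁, y₁) = (12151, 1260);  12151² − 93·1260² = 1 ✓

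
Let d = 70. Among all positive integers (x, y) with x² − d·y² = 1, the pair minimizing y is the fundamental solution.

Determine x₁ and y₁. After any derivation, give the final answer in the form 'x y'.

d=70: √d = [8; 2,1,2,1,2,16] (ℓ=6, even), read p_5/q_5
a_0=8:  p_0=8·1+0=8,  q_0=8·0+1=1
…
a_2=1:  p_2=1·17+8=25,  q_2=1·2+1=3
a_3=2:  p_3=2·25+17=67,  q_3=2·3+2=8
a_4=1:  p_4=1·67+25=92,  q_4=1·8+3=11
a_5=2:  p_5=2·92+67=251,  q_5=2·11+8=30
→ (251, 30).  Check: 251²=63001, 70·30²=63000, difference 1.

251 30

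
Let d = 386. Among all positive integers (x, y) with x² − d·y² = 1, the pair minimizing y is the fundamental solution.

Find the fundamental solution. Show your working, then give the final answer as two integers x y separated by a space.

√386 → a₀=19, period (1,1,1,4,1,18,1,4,1,1,1,38); ℓ=12 even so k=11
a_0=19:  p_0=19·1+0=19,  q_0=19·0+1=1
a_1=1:  p_1=1·19+1=20,  q_1=1·1+0=1
…
a_4=4:  p_4=4·59+39=275,  q_4=4·3+2=14
a_5=1:  p_5=1·275+59=334,  q_5=1·14+3=17
a_6=18:  p_6=18·334+275=6287,  q_6=18·17+14=320
a_7=1:  p_7=1·6287+334=6621,  q_7=1·320+17=337
…
a_10=1:  p_10=1·39392+32771=72163,  q_10=1·2005+1668=3673
a_11=1:  p_11=1·72163+39392=111555,  q_11=1·3673+2005=5678
(x₁, y₁) = (111555, 5678);  111555² − 386·5678² = 1 ✓

111555 5678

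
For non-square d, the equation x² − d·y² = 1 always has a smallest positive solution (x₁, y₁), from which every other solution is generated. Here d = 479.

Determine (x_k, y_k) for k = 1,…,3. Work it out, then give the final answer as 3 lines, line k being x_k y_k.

[21; 1,7,1,3,2,21,2,3,1,7,1,42] for √479; ℓ=12 ⇒ convergent index 11
k=0  a_k=21  p_k/q_k = 21/1
k=1  a_k=1  p_k/q_k = 22/1
…
k=4  a_k=3  p_k/q_k = 766/35
…
k=6  a_k=21  p_k/q_k = 37075/1694
…
k=8  a_k=3  p_k/q_k = 264712/12095
k=9  a_k=1  p_k/q_k = 340591/15562
k=10  a_k=7  p_k/q_k = 2648849/121029
k=11  a_k=1  p_k/q_k = 2989440/136591
→ (2989440, 136591).  Check: 2989440²=8936751513600, 479·136591²=8936751513599, difference 1.
n=2: (2989440,136591)∘(2989440,136591) = (2989440·2989440+479·136591·136591, 2989440·136591+136591·2989440) = (17873503027199,816661198080)
n=3: (17873503027199,816661198080)∘(2989440,136591) = (2989440·17873503027199+479·136591·816661198080, 2989440·816661198080+136591·17873503027199) = (106863529779256567680,4882719303976413809)

2989440 136591
17873503027199 816661198080
106863529779256567680 4882719303976413809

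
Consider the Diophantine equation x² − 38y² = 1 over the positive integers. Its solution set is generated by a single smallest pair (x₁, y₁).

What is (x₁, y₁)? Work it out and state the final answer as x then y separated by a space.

37 6

[6; 6,12] for √38; ℓ=2 ⇒ convergent index 1
a_0=6:  p_0=6·1+0=6,  q_0=6·0+1=1
a_1=6:  p_1=6·6+1=37,  q_1=6·1+0=6
fundamental: x₁=37, y₁=6  (since 1369 − 38·36 = 1)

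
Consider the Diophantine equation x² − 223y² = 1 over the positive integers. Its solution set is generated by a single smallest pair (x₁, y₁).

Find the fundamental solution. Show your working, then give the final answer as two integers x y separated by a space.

[14; 1,13,1,28] for √223; ℓ=4 ⇒ convergent index 3
a_0=14:  p_0=14·1+0=14,  q_0=14·0+1=1
…
a_2=13:  p_2=13·15+14=209,  q_2=13·1+1=14
a_3=1:  p_3=1·209+15=224,  q_3=1·14+1=15
(x₁, y₁) = (224, 15);  224² − 223·15² = 1 ✓

224 15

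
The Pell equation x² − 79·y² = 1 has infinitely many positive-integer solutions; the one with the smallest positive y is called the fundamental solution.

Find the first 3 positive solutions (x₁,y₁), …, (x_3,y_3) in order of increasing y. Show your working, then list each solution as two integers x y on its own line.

80 9
12799 1440
2047760 230391

√79 = [8; 1,7,1,16, …], period ℓ=4 (even) → k=3
step 0: (8, 1)  from 8·(1,0) + (0,1)
step 1: (9, 1)  from 1·(8,1) + (1,0)
step 2: (71, 8)  from 7·(9,1) + (8,1)
step 3: (80, 9)  from 1·(71,8) + (9,1)
(x₁, y₁) = (80, 9);  80² − 79·9² = 1 ✓
(x_2, y_2) = (80·80 + 79·9·9, 80·9 + 9·80) = (12799, 1440)
(x_3, y_3) = (80·12799 + 79·9·1440, 80·1440 + 9·12799) = (2047760, 230391)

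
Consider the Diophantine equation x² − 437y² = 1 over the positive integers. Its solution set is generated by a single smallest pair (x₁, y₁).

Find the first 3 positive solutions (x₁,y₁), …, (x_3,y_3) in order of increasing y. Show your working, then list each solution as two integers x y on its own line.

√437 → a₀=20, period (1,9,2,9,1,40); ℓ=6 even so k=5
step 0: (20, 1)  from 20·(1,0) + (0,1)
…
step 3: (439, 21)  from 2·(209,10) + (21,1)
step 4: (4160, 199)  from 9·(439,21) + (209,10)
step 5: (4599, 220)  from 1·(4160,199) + (439,21)
→ (4599, 220).  Check: 4599²=21150801, 437·220²=21150800, difference 1.
(x_2, y_2) = (4599·4599 + 437·220·220, 4599·220 + 220·4599) = (42301601, 2023560)
(x_3, y_3) = (4599·42301601 + 437·220·2023560, 4599·2023560 + 220·42301601) = (389090121399, 18612704660)

4599 220
42301601 2023560
389090121399 18612704660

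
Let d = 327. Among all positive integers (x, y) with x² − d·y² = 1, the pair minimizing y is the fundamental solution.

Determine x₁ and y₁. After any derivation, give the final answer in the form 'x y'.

217 12

[18; 12,36] for √327; ℓ=2 ⇒ convergent index 1
k=0  a_k=18  p_k/q_k = 18/1
k=1  a_k=12  p_k/q_k = 217/12
(x₁, y₁) = (217, 12);  217² − 327·12² = 1 ✓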